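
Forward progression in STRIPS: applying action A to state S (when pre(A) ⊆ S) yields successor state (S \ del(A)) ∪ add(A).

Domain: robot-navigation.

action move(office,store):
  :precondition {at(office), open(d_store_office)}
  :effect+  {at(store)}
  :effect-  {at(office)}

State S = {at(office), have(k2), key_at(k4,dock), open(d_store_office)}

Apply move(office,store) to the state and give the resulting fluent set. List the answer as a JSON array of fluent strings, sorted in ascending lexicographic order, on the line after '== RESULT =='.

Compute (S \ del) ∪ add:
  pre ⊆ S: {at(office), open(d_store_office)} ⊆ S  — applicable
  S \ del = {have(k2), key_at(k4,dock), open(d_store_office)}
  ∪ add   = {at(store), have(k2), key_at(k4,dock), open(d_store_office)}

== RESULT ==
["at(store)", "have(k2)", "key_at(k4,dock)", "open(d_store_office)"]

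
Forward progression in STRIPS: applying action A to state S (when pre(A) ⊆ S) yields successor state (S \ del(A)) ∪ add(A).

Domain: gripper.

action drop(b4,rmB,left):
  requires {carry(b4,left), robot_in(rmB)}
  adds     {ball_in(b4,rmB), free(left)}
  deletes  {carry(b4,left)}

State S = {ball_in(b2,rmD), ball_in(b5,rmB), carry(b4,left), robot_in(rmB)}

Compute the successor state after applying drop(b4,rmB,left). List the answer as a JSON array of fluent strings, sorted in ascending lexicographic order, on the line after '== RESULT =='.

Progress:
  pre ⊆ S: {carry(b4,left), robot_in(rmB)} ⊆ S  — applicable
  S \ del = {ball_in(b2,rmD), ball_in(b5,rmB), robot_in(rmB)}
  ∪ add   = {ball_in(b2,rmD), ball_in(b4,rmB), ball_in(b5,rmB), free(left), robot_in(rmB)}

== RESULT ==
["ball_in(b2,rmD)", "ball_in(b4,rmB)", "ball_in(b5,rmB)", "free(left)", "robot_in(rmB)"]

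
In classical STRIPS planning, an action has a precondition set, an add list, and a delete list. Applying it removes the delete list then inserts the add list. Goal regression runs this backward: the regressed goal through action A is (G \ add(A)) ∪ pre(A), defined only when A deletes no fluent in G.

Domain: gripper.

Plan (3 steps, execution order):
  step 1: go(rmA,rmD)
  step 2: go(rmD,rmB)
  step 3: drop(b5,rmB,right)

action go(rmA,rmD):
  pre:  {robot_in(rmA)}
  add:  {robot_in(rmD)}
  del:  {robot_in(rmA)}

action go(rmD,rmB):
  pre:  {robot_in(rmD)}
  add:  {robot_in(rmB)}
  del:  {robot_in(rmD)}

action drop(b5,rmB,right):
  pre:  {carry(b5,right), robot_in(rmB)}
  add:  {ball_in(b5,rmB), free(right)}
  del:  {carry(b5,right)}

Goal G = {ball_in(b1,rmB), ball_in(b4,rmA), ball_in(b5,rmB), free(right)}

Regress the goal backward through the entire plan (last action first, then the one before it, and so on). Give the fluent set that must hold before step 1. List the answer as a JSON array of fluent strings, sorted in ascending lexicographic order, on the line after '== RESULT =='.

Work backward from the goal:
  through step 3 (drop(b5,rmB,right)): drop {ball_in(b5,rmB), free(right)}, keep {ball_in(b1,rmB), ball_in(b4,rmA)}, require {carry(b5,right), robot_in(rmB)}
    → {ball_in(b1,rmB), ball_in(b4,rmA), carry(b5,right), robot_in(rmB)}
  through step 2 (go(rmD,rmB)): drop {robot_in(rmB)}, keep {ball_in(b1,rmB), ball_in(b4,rmA), carry(b5,right)}, require {robot_in(rmD)}
    → {ball_in(b1,rmB), ball_in(b4,rmA), carry(b5,right), robot_in(rmD)}
  through step 1 (go(rmA,rmD)): drop {robot_in(rmD)}, keep {ball_in(b1,rmB), ball_in(b4,rmA), carry(b5,right)}, require {robot_in(rmA)}
    → {ball_in(b1,rmB), ball_in(b4,rmA), carry(b5,right), robot_in(rmA)}

== RESULT ==
["ball_in(b1,rmB)", "ball_in(b4,rmA)", "carry(b5,right)", "robot_in(rmA)"]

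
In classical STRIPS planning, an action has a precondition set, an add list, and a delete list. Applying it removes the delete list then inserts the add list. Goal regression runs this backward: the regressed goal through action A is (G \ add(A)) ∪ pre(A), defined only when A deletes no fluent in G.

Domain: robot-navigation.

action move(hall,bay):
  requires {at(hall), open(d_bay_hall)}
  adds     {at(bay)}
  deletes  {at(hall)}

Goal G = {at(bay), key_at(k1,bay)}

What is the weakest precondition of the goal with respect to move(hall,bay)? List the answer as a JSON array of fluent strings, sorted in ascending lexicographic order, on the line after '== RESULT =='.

Regress:
  G ∩ del = {}  (empty — regression defined)
  G \ add = {at(bay), key_at(k1,bay)} \ {at(bay)} = {key_at(k1,bay)}
  ∪ pre   = {key_at(k1,bay)} ∪ {at(hall), open(d_bay_hall)}
          = {at(hall), key_at(k1,bay), open(d_bay_hall)}

== RESULT ==
["at(hall)", "key_at(k1,bay)", "open(d_bay_hall)"]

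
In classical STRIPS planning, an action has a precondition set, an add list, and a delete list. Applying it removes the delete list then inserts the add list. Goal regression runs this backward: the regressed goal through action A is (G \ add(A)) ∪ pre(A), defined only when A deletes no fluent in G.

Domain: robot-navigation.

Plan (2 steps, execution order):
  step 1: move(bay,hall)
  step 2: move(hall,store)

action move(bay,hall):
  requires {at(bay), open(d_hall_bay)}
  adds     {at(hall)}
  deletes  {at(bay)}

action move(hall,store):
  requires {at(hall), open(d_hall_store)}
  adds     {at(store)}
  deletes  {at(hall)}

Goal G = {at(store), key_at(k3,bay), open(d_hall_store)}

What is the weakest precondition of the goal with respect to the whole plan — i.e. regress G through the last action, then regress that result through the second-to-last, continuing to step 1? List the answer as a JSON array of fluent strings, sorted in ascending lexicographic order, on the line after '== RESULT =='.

Regress step by step:
  through step 2 (move(hall,store)): drop {at(store)}, keep {key_at(k3,bay), open(d_hall_store)}, require {at(hall), open(d_hall_store)}
    → {at(hall), key_at(k3,bay), open(d_hall_store)}
  through step 1 (move(bay,hall)): drop {at(hall)}, keep {key_at(k3,bay), open(d_hall_store)}, require {at(bay), open(d_hall_bay)}
    → {at(bay), key_at(k3,bay), open(d_hall_bay), open(d_hall_store)}

== RESULT ==
["at(bay)", "key_at(k3,bay)", "open(d_hall_bay)", "open(d_hall_store)"]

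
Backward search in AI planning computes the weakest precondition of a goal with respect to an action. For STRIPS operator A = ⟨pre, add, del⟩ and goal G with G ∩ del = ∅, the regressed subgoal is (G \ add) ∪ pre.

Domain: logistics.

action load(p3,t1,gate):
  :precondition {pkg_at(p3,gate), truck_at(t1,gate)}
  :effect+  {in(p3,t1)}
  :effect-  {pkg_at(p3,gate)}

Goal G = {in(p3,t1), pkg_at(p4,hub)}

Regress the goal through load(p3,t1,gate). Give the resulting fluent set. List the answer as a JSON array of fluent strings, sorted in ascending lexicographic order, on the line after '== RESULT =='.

Compute (G \ add) ∪ pre:
  G ∩ del = {}  (empty — regression defined)
  G \ add = {in(p3,t1), pkg_at(p4,hub)} \ {in(p3,t1)} = {pkg_at(p4,hub)}
  ∪ pre   = {pkg_at(p4,hub)} ∪ {pkg_at(p3,gate), truck_at(t1,gate)}
          = {pkg_at(p3,gate), pkg_at(p4,hub), truck_at(t1,gate)}

== RESULT ==
["pkg_at(p3,gate)", "pkg_at(p4,hub)", "truck_at(t1,gate)"]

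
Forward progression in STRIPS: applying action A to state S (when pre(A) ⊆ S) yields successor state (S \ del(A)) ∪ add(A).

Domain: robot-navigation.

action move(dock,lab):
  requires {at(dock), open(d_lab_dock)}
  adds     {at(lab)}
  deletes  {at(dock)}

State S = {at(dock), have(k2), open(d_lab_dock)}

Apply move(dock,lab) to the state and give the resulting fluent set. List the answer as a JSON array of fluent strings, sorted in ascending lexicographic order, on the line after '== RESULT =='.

Progress:
  pre ⊆ S: {at(dock), open(d_lab_dock)} ⊆ S  — applicable
  S \ del = {have(k2), open(d_lab_dock)}
  ∪ add   = {at(lab), have(k2), open(d_lab_dock)}

== RESULT ==
["at(lab)", "have(k2)", "open(d_lab_dock)"]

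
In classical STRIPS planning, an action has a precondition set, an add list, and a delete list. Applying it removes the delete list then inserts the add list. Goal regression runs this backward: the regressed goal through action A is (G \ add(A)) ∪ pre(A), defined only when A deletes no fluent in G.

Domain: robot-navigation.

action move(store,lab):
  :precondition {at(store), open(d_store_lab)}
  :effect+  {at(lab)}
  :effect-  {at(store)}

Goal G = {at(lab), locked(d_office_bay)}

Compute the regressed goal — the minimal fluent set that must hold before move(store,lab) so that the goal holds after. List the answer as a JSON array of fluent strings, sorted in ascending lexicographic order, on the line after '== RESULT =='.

Regress:
  G ∩ del = {}  (empty — regression defined)
  G \ add = {at(lab), locked(d_office_bay)} \ {at(lab)} = {locked(d_office_bay)}
  ∪ pre   = {locked(d_office_bay)} ∪ {at(store), open(d_store_lab)}
          = {at(store), locked(d_office_bay), open(d_store_lab)}

== RESULT ==
["at(store)", "locked(d_office_bay)", "open(d_store_lab)"]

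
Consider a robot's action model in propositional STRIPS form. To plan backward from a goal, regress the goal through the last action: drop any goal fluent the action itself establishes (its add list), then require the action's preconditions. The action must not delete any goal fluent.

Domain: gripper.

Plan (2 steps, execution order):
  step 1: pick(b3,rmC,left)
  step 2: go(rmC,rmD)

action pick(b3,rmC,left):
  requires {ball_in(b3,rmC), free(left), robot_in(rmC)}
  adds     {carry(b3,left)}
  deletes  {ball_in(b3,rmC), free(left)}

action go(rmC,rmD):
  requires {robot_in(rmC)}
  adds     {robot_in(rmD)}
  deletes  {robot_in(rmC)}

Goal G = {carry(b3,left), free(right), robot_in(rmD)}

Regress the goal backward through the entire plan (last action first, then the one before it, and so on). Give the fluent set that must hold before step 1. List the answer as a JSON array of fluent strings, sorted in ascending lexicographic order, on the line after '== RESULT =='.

Work backward from the goal:
  through step 2 (go(rmC,rmD)): drop {robot_in(rmD)}, keep {carry(b3,left), free(right)}, require {robot_in(rmC)}
    → {carry(b3,left), free(right), robot_in(rmC)}
  through step 1 (pick(b3,rmC,left)): drop {carry(b3,left)}, keep {free(right), robot_in(rmC)}, require {ball_in(b3,rmC), free(left), robot_in(rmC)}
    → {ball_in(b3,rmC), free(left), free(right), robot_in(rmC)}

== RESULT ==
["ball_in(b3,rmC)", "free(left)", "free(right)", "robot_in(rmC)"]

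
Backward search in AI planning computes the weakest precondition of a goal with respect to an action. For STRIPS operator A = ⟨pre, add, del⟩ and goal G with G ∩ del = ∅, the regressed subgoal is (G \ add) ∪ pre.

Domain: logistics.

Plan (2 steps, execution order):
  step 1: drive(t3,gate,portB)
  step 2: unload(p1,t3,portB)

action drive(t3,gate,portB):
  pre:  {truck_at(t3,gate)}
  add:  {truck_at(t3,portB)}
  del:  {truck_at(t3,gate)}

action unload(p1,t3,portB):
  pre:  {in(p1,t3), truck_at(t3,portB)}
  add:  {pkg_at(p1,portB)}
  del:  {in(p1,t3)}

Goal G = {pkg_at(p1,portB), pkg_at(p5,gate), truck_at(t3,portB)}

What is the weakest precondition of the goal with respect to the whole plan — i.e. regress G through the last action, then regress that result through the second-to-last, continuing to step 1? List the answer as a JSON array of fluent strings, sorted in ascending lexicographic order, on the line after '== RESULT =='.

Regress step by step:
  through step 2 (unload(p1,t3,portB)): drop {pkg_at(p1,portB)}, keep {pkg_at(p5,gate), truck_at(t3,portB)}, require {in(p1,t3), truck_at(t3,portB)}
    → {in(p1,t3), pkg_at(p5,gate), truck_at(t3,portB)}
  through step 1 (drive(t3,gate,portB)): drop {truck_at(t3,portB)}, keep {in(p1,t3), pkg_at(p5,gate)}, require {truck_at(t3,gate)}
    → {in(p1,t3), pkg_at(p5,gate), truck_at(t3,gate)}

== RESULT ==
["in(p1,t3)", "pkg_at(p5,gate)", "truck_at(t3,gate)"]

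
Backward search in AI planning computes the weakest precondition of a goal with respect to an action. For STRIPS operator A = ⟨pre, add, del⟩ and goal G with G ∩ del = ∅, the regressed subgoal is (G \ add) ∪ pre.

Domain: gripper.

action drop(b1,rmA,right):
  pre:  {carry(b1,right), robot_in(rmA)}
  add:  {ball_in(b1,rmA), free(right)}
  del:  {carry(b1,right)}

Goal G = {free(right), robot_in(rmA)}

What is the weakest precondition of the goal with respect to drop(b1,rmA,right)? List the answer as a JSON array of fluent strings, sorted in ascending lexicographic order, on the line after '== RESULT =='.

Compute (G \ add) ∪ pre:
  G ∩ del = {}  (empty — regression defined)
  G \ add = {free(right), robot_in(rmA)} \ {ball_in(b1,rmA), free(right)} = {robot_in(rmA)}
  ∪ pre   = {robot_in(rmA)} ∪ {carry(b1,right), robot_in(rmA)}
          = {carry(b1,right), robot_in(rmA)}

== RESULT ==
["carry(b1,right)", "robot_in(rmA)"]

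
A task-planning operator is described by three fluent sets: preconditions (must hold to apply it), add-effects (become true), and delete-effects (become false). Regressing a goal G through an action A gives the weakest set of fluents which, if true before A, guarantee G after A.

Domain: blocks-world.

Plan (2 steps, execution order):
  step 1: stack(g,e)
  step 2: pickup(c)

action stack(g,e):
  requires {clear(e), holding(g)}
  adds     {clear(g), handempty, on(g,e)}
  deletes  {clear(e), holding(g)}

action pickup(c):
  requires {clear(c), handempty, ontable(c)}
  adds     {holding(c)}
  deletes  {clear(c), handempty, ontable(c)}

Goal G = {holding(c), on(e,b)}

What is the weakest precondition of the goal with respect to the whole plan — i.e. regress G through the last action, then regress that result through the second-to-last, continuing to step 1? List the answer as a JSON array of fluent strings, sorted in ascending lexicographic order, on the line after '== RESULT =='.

Work backward from the goal:
  through step 2 (pickup(c)): drop {holding(c)}, keep {on(e,b)}, require {clear(c), handempty, ontable(c)}
    → {clear(c), handempty, on(e,b), ontable(c)}
  through step 1 (stack(g,e)): drop {handempty}, keep {clear(c), on(e,b), ontable(c)}, require {clear(e), holding(g)}
    → {clear(c), clear(e), holding(g), on(e,b), ontable(c)}

== RESULT ==
["clear(c)", "clear(e)", "holding(g)", "on(e,b)", "ontable(c)"]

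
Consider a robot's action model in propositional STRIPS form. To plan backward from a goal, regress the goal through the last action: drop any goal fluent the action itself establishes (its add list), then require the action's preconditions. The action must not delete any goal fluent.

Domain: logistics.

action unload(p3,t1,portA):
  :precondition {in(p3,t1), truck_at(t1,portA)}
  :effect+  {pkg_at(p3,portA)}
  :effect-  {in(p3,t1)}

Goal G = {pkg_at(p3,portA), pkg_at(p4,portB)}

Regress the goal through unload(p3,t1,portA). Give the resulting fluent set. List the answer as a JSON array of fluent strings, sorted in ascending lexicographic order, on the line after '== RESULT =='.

Compute (G \ add) ∪ pre:
  G ∩ del = {}  (empty — regression defined)
  G \ add = {pkg_at(p3,portA), pkg_at(p4,portB)} \ {pkg_at(p3,portA)} = {pkg_at(p4,portB)}
  ∪ pre   = {pkg_at(p4,portB)} ∪ {in(p3,t1), truck_at(t1,portA)}
          = {in(p3,t1), pkg_at(p4,portB), truck_at(t1,portA)}

== RESULT ==
["in(p3,t1)", "pkg_at(p4,portB)", "truck_at(t1,portA)"]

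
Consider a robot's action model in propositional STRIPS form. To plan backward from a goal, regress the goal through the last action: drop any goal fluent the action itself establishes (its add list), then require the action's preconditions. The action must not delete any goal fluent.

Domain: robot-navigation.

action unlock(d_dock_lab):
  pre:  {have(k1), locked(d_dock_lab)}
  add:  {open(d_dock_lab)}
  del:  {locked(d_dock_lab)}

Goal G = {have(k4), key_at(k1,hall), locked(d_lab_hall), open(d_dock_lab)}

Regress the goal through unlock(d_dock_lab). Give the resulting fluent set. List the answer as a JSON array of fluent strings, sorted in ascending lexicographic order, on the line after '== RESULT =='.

Compute (G \ add) ∪ pre:
  G ∩ del = {}  (empty — regression defined)
  G \ add = {have(k4), key_at(k1,hall), locked(d_lab_hall), open(d_dock_lab)} \ {open(d_dock_lab)} = {have(k4), key_at(k1,hall), locked(d_lab_hall)}
  ∪ pre   = {have(k4), key_at(k1,hall), locked(d_lab_hall)} ∪ {have(k1), locked(d_dock_lab)}
          = {have(k1), have(k4), key_at(k1,hall), locked(d_dock_lab), locked(d_lab_hall)}

== RESULT ==
["have(k1)", "have(k4)", "key_at(k1,hall)", "locked(d_dock_lab)", "locked(d_lab_hall)"]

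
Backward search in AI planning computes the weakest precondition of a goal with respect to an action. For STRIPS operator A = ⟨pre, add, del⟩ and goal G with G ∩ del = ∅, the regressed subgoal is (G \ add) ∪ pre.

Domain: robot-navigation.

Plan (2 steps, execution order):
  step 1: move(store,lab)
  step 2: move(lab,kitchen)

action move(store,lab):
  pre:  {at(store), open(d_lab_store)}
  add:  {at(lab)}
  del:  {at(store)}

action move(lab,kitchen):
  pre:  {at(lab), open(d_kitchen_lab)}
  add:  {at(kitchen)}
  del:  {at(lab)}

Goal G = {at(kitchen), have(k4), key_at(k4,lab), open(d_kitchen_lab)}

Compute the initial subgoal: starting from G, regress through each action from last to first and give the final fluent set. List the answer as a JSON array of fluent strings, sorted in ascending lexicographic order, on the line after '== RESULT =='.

Work backward from the goal:
  through step 2 (move(lab,kitchen)): drop {at(kitchen)}, keep {have(k4), key_at(k4,lab), open(d_kitchen_lab)}, require {at(lab), open(d_kitchen_lab)}
    → {at(lab), have(k4), key_at(k4,lab), open(d_kitchen_lab)}
  through step 1 (move(store,lab)): drop {at(lab)}, keep {have(k4), key_at(k4,lab), open(d_kitchen_lab)}, require {at(store), open(d_lab_store)}
    → {at(store), have(k4), key_at(k4,lab), open(d_kitchen_lab), open(d_lab_store)}

== RESULT ==
["at(store)", "have(k4)", "key_at(k4,lab)", "open(d_kitchen_lab)", "open(d_lab_store)"]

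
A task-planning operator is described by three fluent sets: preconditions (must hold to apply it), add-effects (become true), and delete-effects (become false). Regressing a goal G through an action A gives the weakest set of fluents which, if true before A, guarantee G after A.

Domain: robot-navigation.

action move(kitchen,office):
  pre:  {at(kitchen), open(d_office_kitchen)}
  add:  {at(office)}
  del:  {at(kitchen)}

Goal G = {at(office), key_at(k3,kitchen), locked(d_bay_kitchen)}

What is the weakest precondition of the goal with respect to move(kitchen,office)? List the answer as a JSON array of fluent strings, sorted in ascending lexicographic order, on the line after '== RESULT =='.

Regress:
  G ∩ del = {}  (empty — regression defined)
  G \ add = {at(office), key_at(k3,kitchen), locked(d_bay_kitchen)} \ {at(office)} = {key_at(k3,kitchen), locked(d_bay_kitchen)}
  ∪ pre   = {key_at(k3,kitchen), locked(d_bay_kitchen)} ∪ {at(kitchen), open(d_office_kitchen)}
          = {at(kitchen), key_at(k3,kitchen), locked(d_bay_kitchen), open(d_office_kitchen)}

== RESULT ==
["at(kitchen)", "key_at(k3,kitchen)", "locked(d_bay_kitchen)", "open(d_office_kitchen)"]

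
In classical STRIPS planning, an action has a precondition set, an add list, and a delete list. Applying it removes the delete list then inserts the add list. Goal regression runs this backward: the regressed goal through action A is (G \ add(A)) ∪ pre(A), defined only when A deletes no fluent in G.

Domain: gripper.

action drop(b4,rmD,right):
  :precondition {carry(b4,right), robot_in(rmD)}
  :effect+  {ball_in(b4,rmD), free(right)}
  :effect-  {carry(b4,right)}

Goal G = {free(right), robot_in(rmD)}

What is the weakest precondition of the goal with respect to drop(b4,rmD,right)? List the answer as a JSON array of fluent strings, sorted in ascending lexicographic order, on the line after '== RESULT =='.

Compute (G \ add) ∪ pre:
  G ∩ del = {}  (empty — regression defined)
  G \ add = {free(right), robot_in(rmD)} \ {ball_in(b4,rmD), free(right)} = {robot_in(rmD)}
  ∪ pre   = {robot_in(rmD)} ∪ {carry(b4,right), robot_in(rmD)}
          = {carry(b4,right), robot_in(rmD)}

== RESULT ==
["carry(b4,right)", "robot_in(rmD)"]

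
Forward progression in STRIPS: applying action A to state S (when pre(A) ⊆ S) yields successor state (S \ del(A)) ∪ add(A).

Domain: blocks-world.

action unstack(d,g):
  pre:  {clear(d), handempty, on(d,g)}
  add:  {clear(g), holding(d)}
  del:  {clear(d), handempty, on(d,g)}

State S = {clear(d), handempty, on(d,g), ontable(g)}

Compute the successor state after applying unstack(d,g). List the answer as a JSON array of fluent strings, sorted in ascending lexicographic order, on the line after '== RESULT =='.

Compute (S \ del) ∪ add:
  pre ⊆ S: {clear(d), handempty, on(d,g)} ⊆ S  — applicable
  S \ del = {ontable(g)}
  ∪ add   = {clear(g), holding(d), ontable(g)}

== RESULT ==
["clear(g)", "holding(d)", "ontable(g)"]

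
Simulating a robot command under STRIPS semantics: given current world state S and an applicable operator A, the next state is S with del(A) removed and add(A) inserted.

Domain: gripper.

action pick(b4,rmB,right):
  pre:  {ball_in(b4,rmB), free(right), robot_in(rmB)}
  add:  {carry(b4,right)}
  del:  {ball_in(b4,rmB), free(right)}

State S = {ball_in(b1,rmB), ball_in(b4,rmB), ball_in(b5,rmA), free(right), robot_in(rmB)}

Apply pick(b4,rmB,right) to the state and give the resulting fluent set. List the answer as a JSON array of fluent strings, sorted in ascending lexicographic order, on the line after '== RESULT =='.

Progress:
  pre ⊆ S: {ball_in(b4,rmB), free(right), robot_in(rmB)} ⊆ S  — applicable
  S \ del = {ball_in(b1,rmB), ball_in(b5,rmA), robot_in(rmB)}
  ∪ add   = {ball_in(b1,rmB), ball_in(b5,rmA), carry(b4,right), robot_in(rmB)}

== RESULT ==
["ball_in(b1,rmB)", "ball_in(b5,rmA)", "carry(b4,right)", "robot_in(rmB)"]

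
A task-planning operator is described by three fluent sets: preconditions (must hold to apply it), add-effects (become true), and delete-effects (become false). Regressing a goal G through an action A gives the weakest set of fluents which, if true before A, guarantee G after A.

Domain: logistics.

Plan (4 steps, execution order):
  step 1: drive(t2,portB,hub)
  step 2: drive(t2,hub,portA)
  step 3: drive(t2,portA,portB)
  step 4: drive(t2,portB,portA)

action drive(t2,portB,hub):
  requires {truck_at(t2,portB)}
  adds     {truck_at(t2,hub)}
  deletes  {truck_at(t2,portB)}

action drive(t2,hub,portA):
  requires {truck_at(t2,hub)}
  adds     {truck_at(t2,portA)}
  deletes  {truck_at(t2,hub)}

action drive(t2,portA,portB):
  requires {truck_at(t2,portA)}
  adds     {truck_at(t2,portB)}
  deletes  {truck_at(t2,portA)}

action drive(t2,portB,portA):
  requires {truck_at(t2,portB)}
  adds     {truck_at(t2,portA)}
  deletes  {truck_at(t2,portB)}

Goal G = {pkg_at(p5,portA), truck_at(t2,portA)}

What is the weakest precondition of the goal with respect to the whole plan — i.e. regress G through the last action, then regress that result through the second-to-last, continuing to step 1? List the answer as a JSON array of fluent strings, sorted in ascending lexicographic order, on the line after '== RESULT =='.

Work backward from the goal:
  through step 4 (drive(t2,portB,portA)): drop {truck_at(t2,portA)}, keep {pkg_at(p5,portA)}, require {truck_at(t2,portB)}
    → {pkg_at(p5,portA), truck_at(t2,portB)}
  through step 3 (drive(t2,portA,portB)): drop {truck_at(t2,portB)}, keep {pkg_at(p5,portA)}, require {truck_at(t2,portA)}
    → {pkg_at(p5,portA), truck_at(t2,portA)}
  through step 2 (drive(t2,hub,portA)): drop {truck_at(t2,portA)}, keep {pkg_at(p5,portA)}, require {truck_at(t2,hub)}
    → {pkg_at(p5,portA), truck_at(t2,hub)}
  through step 1 (drive(t2,portB,hub)): drop {truck_at(t2,hub)}, keep {pkg_at(p5,portA)}, require {truck_at(t2,portB)}
    → {pkg_at(p5,portA), truck_at(t2,portB)}

== RESULT ==
["pkg_at(p5,portA)", "truck_at(t2,portB)"]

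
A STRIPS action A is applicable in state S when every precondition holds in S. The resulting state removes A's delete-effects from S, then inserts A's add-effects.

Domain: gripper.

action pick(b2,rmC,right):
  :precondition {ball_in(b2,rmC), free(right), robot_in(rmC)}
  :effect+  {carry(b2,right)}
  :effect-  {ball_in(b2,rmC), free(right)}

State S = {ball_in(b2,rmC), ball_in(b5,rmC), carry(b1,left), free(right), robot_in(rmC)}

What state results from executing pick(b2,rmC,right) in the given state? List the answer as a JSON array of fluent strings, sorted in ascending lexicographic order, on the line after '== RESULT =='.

Compute (S \ del) ∪ add:
  pre ⊆ S: {ball_in(b2,rmC), free(right), robot_in(rmC)} ⊆ S  — applicable
  S \ del = {ball_in(b5,rmC), carry(b1,left), robot_in(rmC)}
  ∪ add   = {ball_in(b5,rmC), carry(b1,left), carry(b2,right), robot_in(rmC)}

== RESULT ==
["ball_in(b5,rmC)", "carry(b1,left)", "carry(b2,right)", "robot_in(rmC)"]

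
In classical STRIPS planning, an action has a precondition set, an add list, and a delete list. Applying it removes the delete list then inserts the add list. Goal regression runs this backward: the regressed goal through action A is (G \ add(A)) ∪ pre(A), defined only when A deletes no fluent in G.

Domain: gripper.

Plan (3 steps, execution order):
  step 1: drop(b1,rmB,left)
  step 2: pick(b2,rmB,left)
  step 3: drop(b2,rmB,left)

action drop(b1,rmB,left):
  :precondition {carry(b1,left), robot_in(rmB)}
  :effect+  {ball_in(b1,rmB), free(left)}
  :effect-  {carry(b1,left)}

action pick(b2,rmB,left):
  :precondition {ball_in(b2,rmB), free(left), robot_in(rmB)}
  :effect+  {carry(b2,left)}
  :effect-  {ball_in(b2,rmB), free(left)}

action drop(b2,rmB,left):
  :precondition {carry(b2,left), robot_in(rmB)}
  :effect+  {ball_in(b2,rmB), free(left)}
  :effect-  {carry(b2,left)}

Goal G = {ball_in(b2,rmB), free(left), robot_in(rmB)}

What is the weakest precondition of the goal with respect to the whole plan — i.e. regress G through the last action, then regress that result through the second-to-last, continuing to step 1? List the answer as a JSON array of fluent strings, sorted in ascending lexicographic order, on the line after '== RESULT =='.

Work backward from the goal:
  through step 3 (drop(b2,rmB,left)): drop {ball_in(b2,rmB), free(left)}, keep {robot_in(rmB)}, require {carry(b2,left), robot_in(rmB)}
    → {carry(b2,left), robot_in(rmB)}
  through step 2 (pick(b2,rmB,left)): drop {carry(b2,left)}, keep {robot_in(rmB)}, require {ball_in(b2,rmB), free(left), robot_in(rmB)}
    → {ball_in(b2,rmB), free(left), robot_in(rmB)}
  through step 1 (drop(b1,rmB,left)): drop {free(left)}, keep {ball_in(b2,rmB), robot_in(rmB)}, require {carry(b1,left), robot_in(rmB)}
    → {ball_in(b2,rmB), carry(b1,left), robot_in(rmB)}

== RESULT ==
["ball_in(b2,rmB)", "carry(b1,left)", "robot_in(rmB)"]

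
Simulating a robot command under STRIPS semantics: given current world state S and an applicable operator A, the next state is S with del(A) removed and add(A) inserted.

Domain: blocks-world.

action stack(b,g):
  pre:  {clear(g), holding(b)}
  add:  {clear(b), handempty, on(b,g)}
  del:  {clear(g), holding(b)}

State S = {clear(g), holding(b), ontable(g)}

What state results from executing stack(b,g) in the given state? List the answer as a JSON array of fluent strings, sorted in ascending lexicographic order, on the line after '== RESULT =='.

Compute (S \ del) ∪ add:
  pre ⊆ S: {clear(g), holding(b)} ⊆ S  — applicable
  S \ del = {ontable(g)}
  ∪ add   = {clear(b), handempty, on(b,g), ontable(g)}

== RESULT ==
["clear(b)", "handempty", "on(b,g)", "ontable(g)"]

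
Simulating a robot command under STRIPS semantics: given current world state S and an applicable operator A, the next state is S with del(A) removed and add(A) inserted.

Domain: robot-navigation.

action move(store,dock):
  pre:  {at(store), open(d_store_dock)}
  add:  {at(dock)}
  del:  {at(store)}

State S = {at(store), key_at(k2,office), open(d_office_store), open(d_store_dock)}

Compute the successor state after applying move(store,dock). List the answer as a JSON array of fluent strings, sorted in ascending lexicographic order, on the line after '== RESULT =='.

Progress:
  pre ⊆ S: {at(store), open(d_store_dock)} ⊆ S  — applicable
  S \ del = {key_at(k2,office), open(d_office_store), open(d_store_dock)}
  ∪ add   = {at(dock), key_at(k2,office), open(d_office_store), open(d_store_dock)}

== RESULT ==
["at(dock)", "key_at(k2,office)", "open(d_office_store)", "open(d_store_dock)"]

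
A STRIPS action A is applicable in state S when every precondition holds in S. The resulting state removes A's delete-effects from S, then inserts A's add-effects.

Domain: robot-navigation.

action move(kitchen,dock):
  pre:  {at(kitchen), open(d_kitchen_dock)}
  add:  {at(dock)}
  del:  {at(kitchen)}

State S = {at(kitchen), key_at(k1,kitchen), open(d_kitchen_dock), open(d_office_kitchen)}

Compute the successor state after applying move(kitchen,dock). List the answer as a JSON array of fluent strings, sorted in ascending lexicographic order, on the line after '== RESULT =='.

Progress:
  pre ⊆ S: {at(kitchen), open(d_kitchen_dock)} ⊆ S  — applicable
  S \ del = {key_at(k1,kitchen), open(d_kitchen_dock), open(d_office_kitchen)}
  ∪ add   = {at(dock), key_at(k1,kitchen), open(d_kitchen_dock), open(d_office_kitchen)}

== RESULT ==
["at(dock)", "key_at(k1,kitchen)", "open(d_kitchen_dock)", "open(d_office_kitchen)"]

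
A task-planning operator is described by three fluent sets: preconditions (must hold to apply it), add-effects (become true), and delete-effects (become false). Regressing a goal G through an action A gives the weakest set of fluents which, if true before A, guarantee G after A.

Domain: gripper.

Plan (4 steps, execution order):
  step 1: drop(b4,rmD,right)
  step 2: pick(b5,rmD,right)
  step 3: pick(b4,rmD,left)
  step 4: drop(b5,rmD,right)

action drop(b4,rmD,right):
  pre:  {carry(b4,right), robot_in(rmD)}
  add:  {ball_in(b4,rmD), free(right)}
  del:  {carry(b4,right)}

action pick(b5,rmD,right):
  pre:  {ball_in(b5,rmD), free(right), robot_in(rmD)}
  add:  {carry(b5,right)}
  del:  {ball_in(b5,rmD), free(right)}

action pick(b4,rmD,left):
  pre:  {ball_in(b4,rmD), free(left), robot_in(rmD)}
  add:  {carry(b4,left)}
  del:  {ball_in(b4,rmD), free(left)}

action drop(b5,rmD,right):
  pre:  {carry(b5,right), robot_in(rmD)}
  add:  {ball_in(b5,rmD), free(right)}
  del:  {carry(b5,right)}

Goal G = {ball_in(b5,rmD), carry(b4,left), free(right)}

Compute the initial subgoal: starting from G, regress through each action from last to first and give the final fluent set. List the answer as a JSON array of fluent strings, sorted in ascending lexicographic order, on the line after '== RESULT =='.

Work backward from the goal:
  through step 4 (drop(b5,rmD,right)): drop {ball_in(b5,rmD), free(right)}, keep {carry(b4,left)}, require {carry(b5,right), robot_in(rmD)}
    → {carry(b4,left), carry(b5,right), robot_in(rmD)}
  through step 3 (pick(b4,rmD,left)): drop {carry(b4,left)}, keep {carry(b5,right), robot_in(rmD)}, require {ball_in(b4,rmD), free(left), robot_in(rmD)}
    → {ball_in(b4,rmD), carry(b5,right), free(left), robot_in(rmD)}
  through step 2 (pick(b5,rmD,right)): drop {carry(b5,right)}, keep {ball_in(b4,rmD), free(left), robot_in(rmD)}, require {ball_in(b5,rmD), free(right), robot_in(rmD)}
    → {ball_in(b4,rmD), ball_in(b5,rmD), free(left), free(right), robot_in(rmD)}
  through step 1 (drop(b4,rmD,right)): drop {ball_in(b4,rmD), free(right)}, keep {ball_in(b5,rmD), free(left), robot_in(rmD)}, require {carry(b4,right), robot_in(rmD)}
    → {ball_in(b5,rmD), carry(b4,right), free(left), robot_in(rmD)}

== RESULT ==
["ball_in(b5,rmD)", "carry(b4,right)", "free(left)", "robot_in(rmD)"]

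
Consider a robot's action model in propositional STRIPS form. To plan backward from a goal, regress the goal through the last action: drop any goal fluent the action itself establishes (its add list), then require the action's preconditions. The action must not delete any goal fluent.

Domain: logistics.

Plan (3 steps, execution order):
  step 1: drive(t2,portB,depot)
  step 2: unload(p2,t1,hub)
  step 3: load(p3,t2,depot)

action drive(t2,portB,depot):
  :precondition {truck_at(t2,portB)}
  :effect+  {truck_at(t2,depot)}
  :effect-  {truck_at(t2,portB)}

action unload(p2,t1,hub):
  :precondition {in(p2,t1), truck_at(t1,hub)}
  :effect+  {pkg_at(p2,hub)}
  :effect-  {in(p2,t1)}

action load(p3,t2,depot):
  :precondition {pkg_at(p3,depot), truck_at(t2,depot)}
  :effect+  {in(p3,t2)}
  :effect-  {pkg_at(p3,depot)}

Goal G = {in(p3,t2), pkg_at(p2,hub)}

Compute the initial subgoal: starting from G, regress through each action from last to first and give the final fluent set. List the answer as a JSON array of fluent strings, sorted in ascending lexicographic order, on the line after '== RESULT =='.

Work backward from the goal:
  through step 3 (load(p3,t2,depot)): drop {in(p3,t2)}, keep {pkg_at(p2,hub)}, require {pkg_at(p3,depot), truck_at(t2,depot)}
    → {pkg_at(p2,hub), pkg_at(p3,depot), truck_at(t2,depot)}
  through step 2 (unload(p2,t1,hub)): drop {pkg_at(p2,hub)}, keep {pkg_at(p3,depot), truck_at(t2,depot)}, require {in(p2,t1), truck_at(t1,hub)}
    → {in(p2,t1), pkg_at(p3,depot), truck_at(t1,hub), truck_at(t2,depot)}
  through step 1 (drive(t2,portB,depot)): drop {truck_at(t2,depot)}, keep {in(p2,t1), pkg_at(p3,depot), truck_at(t1,hub)}, require {truck_at(t2,portB)}
    → {in(p2,t1), pkg_at(p3,depot), truck_at(t1,hub), truck_at(t2,portB)}

== RESULT ==
["in(p2,t1)", "pkg_at(p3,depot)", "truck_at(t1,hub)", "truck_at(t2,portB)"]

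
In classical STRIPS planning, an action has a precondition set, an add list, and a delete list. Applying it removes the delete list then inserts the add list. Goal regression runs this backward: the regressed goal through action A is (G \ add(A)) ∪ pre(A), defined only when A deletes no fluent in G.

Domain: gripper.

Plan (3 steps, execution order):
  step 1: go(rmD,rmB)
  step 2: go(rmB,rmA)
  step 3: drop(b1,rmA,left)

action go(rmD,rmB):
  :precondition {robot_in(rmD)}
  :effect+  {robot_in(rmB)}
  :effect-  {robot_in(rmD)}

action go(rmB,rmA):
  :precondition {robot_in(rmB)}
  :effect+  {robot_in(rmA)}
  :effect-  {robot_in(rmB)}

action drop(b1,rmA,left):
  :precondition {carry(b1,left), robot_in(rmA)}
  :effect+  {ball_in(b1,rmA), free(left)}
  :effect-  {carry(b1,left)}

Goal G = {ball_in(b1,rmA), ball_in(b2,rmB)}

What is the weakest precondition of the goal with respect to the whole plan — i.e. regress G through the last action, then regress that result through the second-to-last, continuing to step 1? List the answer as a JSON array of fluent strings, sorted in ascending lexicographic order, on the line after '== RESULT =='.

Regress step by step:
  through step 3 (drop(b1,rmA,left)): drop {ball_in(b1,rmA)}, keep {ball_in(b2,rmB)}, require {carry(b1,left), robot_in(rmA)}
    → {ball_in(b2,rmB), carry(b1,left), robot_in(rmA)}
  through step 2 (go(rmB,rmA)): drop {robot_in(rmA)}, keep {ball_in(b2,rmB), carry(b1,left)}, require {robot_in(rmB)}
    → {ball_in(b2,rmB), carry(b1,left), robot_in(rmB)}
  through step 1 (go(rmD,rmB)): drop {robot_in(rmB)}, keep {ball_in(b2,rmB), carry(b1,left)}, require {robot_in(rmD)}
    → {ball_in(b2,rmB), carry(b1,left), robot_in(rmD)}

== RESULT ==
["ball_in(b2,rmB)", "carry(b1,left)", "robot_in(rmD)"]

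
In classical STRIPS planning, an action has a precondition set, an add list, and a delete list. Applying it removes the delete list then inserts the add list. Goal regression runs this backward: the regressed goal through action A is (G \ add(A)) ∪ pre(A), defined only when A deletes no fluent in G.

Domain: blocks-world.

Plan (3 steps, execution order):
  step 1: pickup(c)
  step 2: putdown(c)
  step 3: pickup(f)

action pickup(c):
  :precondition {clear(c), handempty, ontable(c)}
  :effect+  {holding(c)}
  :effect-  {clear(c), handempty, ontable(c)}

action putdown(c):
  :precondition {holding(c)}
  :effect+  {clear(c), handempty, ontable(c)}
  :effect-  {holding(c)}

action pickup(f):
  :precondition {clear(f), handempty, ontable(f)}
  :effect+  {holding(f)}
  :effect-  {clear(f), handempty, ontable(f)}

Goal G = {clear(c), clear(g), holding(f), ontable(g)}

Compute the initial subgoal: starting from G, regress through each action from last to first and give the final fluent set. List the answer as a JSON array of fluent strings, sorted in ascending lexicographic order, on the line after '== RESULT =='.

Regress step by step:
  through step 3 (pickup(f)): drop {holding(f)}, keep {clear(c), clear(g), ontable(g)}, require {clear(f), handempty, ontable(f)}
    → {clear(c), clear(f), clear(g), handempty, ontable(f), ontable(g)}
  through step 2 (putdown(c)): drop {clear(c), handempty}, keep {clear(f), clear(g), ontable(f), ontable(g)}, require {holding(c)}
    → {clear(f), clear(g), holding(c), ontable(f), ontable(g)}
  through step 1 (pickup(c)): drop {holding(c)}, keep {clear(f), clear(g), ontable(f), ontable(g)}, require {clear(c), handempty, ontable(c)}
    → {clear(c), clear(f), clear(g), handempty, ontable(c), ontable(f), ontable(g)}

== RESULT ==
["clear(c)", "clear(f)", "clear(g)", "handempty", "ontable(c)", "ontable(f)", "ontable(g)"]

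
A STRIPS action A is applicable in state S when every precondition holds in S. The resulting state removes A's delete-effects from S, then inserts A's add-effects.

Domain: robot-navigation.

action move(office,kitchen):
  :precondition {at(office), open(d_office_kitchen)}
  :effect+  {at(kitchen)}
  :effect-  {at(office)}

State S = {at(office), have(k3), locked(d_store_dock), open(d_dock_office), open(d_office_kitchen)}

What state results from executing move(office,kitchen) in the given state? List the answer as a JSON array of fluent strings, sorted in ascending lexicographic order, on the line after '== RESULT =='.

Compute (S \ del) ∪ add:
  pre ⊆ S: {at(office), open(d_office_kitchen)} ⊆ S  — applicable
  S \ del = {have(k3), locked(d_store_dock), open(d_dock_office), open(d_office_kitchen)}
  ∪ add   = {at(kitchen), have(k3), locked(d_store_dock), open(d_dock_office), open(d_office_kitchen)}

== RESULT ==
["at(kitchen)", "have(k3)", "locked(d_store_dock)", "open(d_dock_office)", "open(d_office_kitchen)"]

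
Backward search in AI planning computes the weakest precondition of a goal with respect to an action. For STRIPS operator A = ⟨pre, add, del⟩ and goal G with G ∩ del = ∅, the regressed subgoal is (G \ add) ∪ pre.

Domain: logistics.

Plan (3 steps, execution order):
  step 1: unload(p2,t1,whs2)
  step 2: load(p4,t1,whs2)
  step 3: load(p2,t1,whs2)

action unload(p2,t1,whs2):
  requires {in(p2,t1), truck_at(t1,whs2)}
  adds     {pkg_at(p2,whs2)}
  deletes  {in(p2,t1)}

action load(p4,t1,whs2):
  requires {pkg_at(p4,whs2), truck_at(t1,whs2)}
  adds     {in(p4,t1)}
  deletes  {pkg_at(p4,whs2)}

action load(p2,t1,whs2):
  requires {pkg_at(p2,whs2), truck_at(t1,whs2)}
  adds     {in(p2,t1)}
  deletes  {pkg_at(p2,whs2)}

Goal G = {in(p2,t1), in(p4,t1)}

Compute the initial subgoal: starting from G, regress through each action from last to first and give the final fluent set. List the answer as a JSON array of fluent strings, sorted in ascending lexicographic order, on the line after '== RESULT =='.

Work backward from the goal:
  through step 3 (load(p2,t1,whs2)): drop {in(p2,t1)}, keep {in(p4,t1)}, require {pkg_at(p2,whs2), truck_at(t1,whs2)}
    → {in(p4,t1), pkg_at(p2,whs2), truck_at(t1,whs2)}
  through step 2 (load(p4,t1,whs2)): drop {in(p4,t1)}, keep {pkg_at(p2,whs2), truck_at(t1,whs2)}, require {pkg_at(p4,whs2), truck_at(t1,whs2)}
    → {pkg_at(p2,whs2), pkg_at(p4,whs2), truck_at(t1,whs2)}
  through step 1 (unload(p2,t1,whs2)): drop {pkg_at(p2,whs2)}, keep {pkg_at(p4,whs2), truck_at(t1,whs2)}, require {in(p2,t1), truck_at(t1,whs2)}
    → {in(p2,t1), pkg_at(p4,whs2), truck_at(t1,whs2)}

== RESULT ==
["in(p2,t1)", "pkg_at(p4,whs2)", "truck_at(t1,whs2)"]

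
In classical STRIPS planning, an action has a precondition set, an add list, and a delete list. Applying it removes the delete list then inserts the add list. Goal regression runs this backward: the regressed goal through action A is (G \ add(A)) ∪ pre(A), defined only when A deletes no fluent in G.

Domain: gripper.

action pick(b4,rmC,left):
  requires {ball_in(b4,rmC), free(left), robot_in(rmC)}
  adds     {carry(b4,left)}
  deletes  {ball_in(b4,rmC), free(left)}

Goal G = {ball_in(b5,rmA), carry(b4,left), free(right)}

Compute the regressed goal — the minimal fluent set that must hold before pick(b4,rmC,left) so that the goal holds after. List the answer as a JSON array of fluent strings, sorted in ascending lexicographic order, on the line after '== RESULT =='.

Compute (G \ add) ∪ pre:
  G ∩ del = {}  (empty — regression defined)
  G \ add = {ball_in(b5,rmA), carry(b4,left), free(right)} \ {carry(b4,left)} = {ball_in(b5,rmA), free(right)}
  ∪ pre   = {ball_in(b5,rmA), free(right)} ∪ {ball_in(b4,rmC), free(left), robot_in(rmC)}
          = {ball_in(b4,rmC), ball_in(b5,rmA), free(left), free(right), robot_in(rmC)}

== RESULT ==
["ball_in(b4,rmC)", "ball_in(b5,rmA)", "free(left)", "free(right)", "robot_in(rmC)"]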